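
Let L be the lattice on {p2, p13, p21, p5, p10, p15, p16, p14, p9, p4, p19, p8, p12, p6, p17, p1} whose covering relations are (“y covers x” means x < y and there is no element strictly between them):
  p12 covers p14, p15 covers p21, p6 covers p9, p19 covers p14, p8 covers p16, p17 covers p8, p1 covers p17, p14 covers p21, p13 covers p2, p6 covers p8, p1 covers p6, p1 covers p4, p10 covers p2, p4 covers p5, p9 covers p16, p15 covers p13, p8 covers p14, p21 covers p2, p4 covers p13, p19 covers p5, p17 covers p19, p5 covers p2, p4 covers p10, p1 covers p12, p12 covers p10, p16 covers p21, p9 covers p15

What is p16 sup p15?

Common upper bounds of {p16, p15}: p1, p6, p9.
The least among these is p9.

p9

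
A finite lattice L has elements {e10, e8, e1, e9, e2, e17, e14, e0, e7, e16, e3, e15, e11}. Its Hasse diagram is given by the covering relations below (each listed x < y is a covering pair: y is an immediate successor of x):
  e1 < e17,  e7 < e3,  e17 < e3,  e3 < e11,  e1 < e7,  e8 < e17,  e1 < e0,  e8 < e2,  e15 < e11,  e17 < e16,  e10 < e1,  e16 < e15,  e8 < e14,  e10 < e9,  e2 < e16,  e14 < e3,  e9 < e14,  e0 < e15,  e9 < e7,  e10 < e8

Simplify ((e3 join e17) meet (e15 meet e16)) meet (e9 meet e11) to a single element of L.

e3 ∨ e17 = e3
e15 ∧ e16 = e16
e3 ∧ e16 = e17
e9 ∧ e11 = e9
e17 ∧ e9 = e10

e10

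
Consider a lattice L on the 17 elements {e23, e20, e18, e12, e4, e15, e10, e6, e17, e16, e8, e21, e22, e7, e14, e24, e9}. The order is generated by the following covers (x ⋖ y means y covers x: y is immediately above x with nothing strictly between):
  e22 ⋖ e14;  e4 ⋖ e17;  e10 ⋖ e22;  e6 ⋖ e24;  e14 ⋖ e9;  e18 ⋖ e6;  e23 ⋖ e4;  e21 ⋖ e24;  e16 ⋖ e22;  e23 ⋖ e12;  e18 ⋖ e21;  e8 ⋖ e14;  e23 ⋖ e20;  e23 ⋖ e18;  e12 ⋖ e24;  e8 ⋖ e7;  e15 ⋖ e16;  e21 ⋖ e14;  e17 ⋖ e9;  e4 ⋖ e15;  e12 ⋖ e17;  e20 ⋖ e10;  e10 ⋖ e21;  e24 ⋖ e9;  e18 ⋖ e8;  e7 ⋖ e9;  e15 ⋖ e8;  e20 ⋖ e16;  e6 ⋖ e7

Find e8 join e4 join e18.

Common upper bounds of {e8, e4, e18}: e14, e7, e8, e9.
The least among these is e8.

e8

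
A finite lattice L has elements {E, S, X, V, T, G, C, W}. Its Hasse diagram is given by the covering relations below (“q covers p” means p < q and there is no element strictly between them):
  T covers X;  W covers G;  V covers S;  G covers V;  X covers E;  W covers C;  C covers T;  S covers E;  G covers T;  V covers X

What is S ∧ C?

E

Common lower bounds of {S, C}: E.
The greatest among these is E.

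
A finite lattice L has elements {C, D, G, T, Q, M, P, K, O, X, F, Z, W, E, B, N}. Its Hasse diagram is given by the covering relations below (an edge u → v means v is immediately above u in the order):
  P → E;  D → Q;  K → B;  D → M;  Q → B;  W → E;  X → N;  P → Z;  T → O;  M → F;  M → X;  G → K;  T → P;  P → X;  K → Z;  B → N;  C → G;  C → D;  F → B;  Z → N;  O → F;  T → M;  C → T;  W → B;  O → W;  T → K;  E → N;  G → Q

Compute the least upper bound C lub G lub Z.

Common upper bounds of {C, G, Z}: N, Z.
The least among these is Z.

Z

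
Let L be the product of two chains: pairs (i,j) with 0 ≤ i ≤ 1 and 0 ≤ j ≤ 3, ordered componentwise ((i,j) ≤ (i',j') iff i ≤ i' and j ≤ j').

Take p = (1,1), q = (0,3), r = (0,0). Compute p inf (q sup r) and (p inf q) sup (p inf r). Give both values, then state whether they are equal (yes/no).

q sup r = (0,3), so p inf (q sup r) = (1,1) inf (0,3) = (0,1).
p inf q = (0,1) and p inf r = (0,0), so (p inf q) sup (p inf r) = (0,1) sup (0,0) = (0,1).
Equal: yes.

(0,1); (0,1); yes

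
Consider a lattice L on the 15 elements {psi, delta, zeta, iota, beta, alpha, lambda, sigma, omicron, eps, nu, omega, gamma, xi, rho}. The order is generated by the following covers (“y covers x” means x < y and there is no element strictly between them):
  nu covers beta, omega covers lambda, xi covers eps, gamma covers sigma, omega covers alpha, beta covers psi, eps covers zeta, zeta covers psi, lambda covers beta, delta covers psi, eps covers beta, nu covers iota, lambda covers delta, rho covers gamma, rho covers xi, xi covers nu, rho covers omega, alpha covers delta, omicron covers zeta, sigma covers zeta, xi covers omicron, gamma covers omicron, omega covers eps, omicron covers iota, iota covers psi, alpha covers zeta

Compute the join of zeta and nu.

Common upper bounds of {zeta, nu}: rho, xi.
The least among these is xi.

xi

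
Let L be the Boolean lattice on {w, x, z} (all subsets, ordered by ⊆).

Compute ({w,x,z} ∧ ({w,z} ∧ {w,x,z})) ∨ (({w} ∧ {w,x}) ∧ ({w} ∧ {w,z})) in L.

{w,z}

{w,z} ∧ {w,x,z} = {w,z}
{w,x,z} ∧ {w,z} = {w,z}
{w} ∧ {w,x} = {w}
{w} ∧ {w,z} = {w}
{w} ∧ {w} = {w}
{w,z} ∨ {w} = {w,z}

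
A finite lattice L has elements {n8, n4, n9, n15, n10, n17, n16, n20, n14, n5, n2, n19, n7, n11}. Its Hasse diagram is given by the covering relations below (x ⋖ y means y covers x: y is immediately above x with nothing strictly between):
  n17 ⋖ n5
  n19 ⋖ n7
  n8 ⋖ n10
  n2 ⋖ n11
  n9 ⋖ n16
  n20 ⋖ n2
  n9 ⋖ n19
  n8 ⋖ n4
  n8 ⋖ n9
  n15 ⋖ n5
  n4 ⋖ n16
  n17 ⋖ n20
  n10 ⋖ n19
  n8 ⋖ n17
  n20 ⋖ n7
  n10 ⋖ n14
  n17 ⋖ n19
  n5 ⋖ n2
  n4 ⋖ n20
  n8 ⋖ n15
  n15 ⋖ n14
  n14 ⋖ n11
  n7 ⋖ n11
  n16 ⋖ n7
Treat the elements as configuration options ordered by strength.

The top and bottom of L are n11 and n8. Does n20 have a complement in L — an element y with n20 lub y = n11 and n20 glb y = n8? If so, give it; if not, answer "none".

n14

Need y with n20 ∨ y = n11 and n20 ∧ y = n8.
Checking each element gives: n14.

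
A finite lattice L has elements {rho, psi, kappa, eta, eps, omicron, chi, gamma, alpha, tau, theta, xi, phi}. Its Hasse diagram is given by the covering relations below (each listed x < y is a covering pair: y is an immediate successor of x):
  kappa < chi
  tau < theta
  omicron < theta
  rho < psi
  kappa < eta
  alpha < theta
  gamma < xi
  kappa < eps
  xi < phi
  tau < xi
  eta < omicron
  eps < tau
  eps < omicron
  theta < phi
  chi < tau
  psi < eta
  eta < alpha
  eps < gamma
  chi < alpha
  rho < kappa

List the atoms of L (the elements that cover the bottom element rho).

kappa, psi

The atoms are exactly the elements that cover rho: kappa, psi.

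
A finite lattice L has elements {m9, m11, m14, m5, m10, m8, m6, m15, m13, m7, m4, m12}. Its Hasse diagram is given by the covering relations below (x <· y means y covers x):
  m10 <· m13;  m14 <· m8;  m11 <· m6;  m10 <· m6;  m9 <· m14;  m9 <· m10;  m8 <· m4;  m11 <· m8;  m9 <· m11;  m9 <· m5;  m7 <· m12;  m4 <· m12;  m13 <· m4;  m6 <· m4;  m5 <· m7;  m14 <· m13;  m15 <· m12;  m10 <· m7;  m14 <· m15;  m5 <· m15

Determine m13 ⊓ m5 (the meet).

m9

Common lower bounds of {m13, m5}: m9.
The greatest among these is m9.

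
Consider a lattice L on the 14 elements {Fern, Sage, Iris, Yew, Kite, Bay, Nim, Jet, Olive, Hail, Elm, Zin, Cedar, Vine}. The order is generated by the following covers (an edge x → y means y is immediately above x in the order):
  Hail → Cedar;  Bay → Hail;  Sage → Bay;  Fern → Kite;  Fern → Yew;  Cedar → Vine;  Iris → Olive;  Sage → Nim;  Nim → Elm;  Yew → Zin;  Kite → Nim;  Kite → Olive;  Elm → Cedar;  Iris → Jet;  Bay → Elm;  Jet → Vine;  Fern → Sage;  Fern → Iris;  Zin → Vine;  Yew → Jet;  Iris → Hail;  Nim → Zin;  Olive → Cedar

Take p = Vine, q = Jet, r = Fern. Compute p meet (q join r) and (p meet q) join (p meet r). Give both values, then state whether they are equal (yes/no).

Jet; Jet; yes

q join r = Jet, so p meet (q join r) = Vine meet Jet = Jet.
p meet q = Jet and p meet r = Fern, so (p meet q) join (p meet r) = Jet join Fern = Jet.
Equal: yes.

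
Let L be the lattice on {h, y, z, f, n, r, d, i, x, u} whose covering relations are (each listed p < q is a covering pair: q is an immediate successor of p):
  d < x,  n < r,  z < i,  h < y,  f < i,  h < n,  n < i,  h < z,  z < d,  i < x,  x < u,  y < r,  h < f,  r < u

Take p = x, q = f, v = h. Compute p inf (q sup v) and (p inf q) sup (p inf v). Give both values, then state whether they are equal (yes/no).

f; f; yes

q sup v = f, so p inf (q sup v) = x inf f = f.
p inf q = f and p inf v = h, so (p inf q) sup (p inf v) = f sup h = f.
Equal: yes.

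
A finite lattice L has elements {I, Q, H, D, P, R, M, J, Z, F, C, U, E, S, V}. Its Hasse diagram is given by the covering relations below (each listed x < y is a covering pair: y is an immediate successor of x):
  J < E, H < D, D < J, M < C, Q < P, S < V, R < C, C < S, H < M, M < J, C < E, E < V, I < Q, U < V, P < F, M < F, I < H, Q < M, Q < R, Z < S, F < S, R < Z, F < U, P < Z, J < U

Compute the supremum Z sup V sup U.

V

Common upper bounds of {Z, V, U}: V.
The least among these is V.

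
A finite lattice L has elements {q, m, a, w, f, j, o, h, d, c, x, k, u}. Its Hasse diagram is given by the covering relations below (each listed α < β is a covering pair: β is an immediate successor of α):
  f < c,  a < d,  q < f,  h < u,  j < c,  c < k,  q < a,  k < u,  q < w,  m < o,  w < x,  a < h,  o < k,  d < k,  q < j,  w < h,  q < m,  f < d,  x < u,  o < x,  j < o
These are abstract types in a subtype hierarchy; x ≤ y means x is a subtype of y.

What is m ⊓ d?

Common lower bounds of {m, d}: q.
The greatest among these is q.

q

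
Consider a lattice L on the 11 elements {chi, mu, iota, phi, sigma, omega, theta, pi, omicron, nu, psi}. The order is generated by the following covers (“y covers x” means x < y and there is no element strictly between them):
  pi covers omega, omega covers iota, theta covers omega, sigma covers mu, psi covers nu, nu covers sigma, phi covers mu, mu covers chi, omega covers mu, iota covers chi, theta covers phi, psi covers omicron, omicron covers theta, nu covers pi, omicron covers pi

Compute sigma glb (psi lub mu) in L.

sigma

psi ∨ mu = psi
sigma ∧ psi = sigma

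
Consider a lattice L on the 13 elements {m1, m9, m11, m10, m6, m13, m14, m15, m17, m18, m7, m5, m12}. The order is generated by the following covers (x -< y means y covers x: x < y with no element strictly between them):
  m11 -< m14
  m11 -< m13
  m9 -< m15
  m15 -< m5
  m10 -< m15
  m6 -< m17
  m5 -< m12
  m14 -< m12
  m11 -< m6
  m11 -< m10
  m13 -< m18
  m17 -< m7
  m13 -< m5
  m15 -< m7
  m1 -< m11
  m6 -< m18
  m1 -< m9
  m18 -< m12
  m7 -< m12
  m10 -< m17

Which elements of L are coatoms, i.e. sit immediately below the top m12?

The coatoms are exactly the elements covered by m12: m14, m18, m5, m7.

m14, m18, m5, m7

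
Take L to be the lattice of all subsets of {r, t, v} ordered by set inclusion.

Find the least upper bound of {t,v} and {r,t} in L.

Under ⊆, join is union: {t,v} ∪ {r,t} = {r,t,v}.

{r,t,v}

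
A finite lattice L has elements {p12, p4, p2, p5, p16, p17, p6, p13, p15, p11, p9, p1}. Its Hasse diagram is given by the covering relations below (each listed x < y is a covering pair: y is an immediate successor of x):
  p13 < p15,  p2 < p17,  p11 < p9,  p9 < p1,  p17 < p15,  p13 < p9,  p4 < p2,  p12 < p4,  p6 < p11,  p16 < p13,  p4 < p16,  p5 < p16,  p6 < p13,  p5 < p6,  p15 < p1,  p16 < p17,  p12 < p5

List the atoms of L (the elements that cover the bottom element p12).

The atoms are exactly the elements that cover p12: p4, p5.

p4, p5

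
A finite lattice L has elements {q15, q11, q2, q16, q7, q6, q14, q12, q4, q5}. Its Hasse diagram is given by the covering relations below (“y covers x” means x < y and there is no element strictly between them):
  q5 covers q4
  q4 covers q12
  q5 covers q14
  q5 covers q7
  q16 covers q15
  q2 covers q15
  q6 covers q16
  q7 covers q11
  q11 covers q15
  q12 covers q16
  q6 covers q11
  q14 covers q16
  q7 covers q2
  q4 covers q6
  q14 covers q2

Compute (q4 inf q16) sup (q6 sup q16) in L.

q4 ∧ q16 = q16
q6 ∨ q16 = q6
q16 ∨ q6 = q6

q6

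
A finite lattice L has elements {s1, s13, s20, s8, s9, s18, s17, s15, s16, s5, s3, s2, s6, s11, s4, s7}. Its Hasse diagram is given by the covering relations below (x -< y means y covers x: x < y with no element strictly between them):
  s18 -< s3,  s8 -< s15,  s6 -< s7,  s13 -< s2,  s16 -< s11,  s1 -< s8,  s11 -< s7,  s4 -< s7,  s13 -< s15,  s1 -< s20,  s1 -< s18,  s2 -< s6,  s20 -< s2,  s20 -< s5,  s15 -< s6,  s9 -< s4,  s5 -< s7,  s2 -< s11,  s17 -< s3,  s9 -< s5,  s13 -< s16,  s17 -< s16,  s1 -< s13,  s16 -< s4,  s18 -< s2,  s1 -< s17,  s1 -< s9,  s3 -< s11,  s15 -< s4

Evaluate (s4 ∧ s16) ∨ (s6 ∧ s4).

s4

s4 ∧ s16 = s16
s6 ∧ s4 = s15
s16 ∨ s15 = s4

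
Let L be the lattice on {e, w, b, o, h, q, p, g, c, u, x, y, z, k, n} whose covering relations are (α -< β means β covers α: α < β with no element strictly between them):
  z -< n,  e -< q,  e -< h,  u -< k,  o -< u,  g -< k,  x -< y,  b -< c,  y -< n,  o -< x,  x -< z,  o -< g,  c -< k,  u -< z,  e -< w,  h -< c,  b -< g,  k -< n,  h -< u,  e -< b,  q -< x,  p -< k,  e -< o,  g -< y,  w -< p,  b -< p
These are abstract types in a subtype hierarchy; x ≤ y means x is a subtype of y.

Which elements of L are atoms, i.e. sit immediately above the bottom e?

b, h, o, q, w

The atoms are exactly the elements that cover e: b, h, o, q, w.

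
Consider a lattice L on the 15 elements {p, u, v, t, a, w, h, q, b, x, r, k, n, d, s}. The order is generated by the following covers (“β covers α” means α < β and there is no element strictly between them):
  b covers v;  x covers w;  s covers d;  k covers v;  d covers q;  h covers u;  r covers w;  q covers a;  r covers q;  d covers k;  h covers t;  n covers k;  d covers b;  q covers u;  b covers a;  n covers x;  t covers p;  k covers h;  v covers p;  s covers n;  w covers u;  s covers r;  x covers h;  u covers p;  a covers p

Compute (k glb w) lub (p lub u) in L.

u

k ∧ w = u
p ∨ u = u
u ∨ u = u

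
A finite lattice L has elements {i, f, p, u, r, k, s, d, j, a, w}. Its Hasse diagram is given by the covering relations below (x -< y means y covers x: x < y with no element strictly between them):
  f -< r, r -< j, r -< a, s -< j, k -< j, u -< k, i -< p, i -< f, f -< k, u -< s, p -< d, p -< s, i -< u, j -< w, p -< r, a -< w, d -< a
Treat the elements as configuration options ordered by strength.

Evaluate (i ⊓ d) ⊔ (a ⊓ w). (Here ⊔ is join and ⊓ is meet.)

a

i ∧ d = i
a ∧ w = a
i ∨ a = a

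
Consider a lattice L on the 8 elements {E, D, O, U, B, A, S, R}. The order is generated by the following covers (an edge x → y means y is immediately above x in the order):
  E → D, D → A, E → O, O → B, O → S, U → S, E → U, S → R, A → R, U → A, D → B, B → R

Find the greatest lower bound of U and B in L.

E

Common lower bounds of {U, B}: E.
The greatest among these is E.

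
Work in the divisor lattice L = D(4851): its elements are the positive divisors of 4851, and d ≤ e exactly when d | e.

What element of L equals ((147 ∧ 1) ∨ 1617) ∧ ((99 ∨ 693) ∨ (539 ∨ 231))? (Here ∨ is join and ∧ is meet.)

147 ∧ 1 = 1
1 ∨ 1617 = 1617
99 ∨ 693 = 693
539 ∨ 231 = 1617
693 ∨ 1617 = 4851
1617 ∧ 4851 = 1617

1617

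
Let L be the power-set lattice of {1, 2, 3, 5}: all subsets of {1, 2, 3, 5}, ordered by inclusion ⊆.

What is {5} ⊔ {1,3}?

Under ⊆, join is union: {5} ∪ {1,3} = {1,3,5}.

{1,3,5}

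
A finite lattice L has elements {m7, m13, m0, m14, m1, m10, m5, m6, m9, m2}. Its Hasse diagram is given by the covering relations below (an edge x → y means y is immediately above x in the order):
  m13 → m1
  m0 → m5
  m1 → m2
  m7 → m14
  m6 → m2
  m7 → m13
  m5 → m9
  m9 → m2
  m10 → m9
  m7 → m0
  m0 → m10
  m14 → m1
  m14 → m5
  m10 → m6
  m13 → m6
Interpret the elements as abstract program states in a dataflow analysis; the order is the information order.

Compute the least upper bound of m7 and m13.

Common upper bounds of {m7, m13}: m1, m13, m2, m6.
The least among these is m13.

m13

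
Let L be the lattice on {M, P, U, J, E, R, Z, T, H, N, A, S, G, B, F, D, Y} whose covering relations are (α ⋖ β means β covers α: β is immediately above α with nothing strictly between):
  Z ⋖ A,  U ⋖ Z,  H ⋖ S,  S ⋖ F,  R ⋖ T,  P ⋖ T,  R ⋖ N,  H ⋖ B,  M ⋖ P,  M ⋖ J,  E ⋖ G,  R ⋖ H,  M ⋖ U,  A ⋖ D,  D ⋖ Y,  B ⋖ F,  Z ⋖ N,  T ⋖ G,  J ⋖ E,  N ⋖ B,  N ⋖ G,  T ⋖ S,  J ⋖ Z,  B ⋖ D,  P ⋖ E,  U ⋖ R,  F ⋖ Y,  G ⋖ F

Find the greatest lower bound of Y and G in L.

G

Common lower bounds of {Y, G}: E, G, J, M, N, P, R, T, U, Z.
The greatest among these is G.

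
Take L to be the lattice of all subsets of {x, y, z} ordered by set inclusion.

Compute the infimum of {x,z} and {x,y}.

{x}

Common lower bounds of {{x,z}, {x,y}}: {x}, ∅.
The greatest among these is {x}.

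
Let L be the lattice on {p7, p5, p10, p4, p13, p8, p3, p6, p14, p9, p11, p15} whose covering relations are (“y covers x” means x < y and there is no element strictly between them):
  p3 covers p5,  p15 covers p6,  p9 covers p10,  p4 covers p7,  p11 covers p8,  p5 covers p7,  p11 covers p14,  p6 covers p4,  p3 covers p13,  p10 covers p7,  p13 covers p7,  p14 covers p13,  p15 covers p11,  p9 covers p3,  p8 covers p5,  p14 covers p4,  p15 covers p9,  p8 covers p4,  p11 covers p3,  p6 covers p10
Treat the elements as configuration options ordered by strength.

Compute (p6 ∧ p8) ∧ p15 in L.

p6 ∧ p8 = p4
p4 ∧ p15 = p4

p4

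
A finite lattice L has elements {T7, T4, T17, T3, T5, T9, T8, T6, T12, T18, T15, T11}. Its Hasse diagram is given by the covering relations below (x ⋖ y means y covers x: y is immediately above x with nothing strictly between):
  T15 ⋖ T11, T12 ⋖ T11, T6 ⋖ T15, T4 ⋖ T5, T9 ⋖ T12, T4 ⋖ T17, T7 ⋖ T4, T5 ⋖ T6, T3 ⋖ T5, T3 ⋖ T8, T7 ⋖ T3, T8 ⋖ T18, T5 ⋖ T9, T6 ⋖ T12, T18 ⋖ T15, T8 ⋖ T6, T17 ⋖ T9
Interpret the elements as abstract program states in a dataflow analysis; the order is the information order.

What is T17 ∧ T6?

T4

Common lower bounds of {T17, T6}: T4, T7.
The greatest among these is T4.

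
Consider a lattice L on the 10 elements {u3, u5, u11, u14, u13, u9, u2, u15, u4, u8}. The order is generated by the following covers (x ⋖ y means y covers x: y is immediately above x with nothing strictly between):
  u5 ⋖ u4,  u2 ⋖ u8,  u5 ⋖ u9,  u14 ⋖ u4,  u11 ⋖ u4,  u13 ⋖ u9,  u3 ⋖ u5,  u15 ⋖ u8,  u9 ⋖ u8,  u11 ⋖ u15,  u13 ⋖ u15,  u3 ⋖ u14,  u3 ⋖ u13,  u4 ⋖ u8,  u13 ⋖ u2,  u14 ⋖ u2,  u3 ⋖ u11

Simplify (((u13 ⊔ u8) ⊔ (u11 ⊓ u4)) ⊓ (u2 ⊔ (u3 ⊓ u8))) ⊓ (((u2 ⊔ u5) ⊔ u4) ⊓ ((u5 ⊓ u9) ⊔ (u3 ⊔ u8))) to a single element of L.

u2

u13 ∨ u8 = u8
u11 ∧ u4 = u11
u8 ∨ u11 = u8
u3 ∧ u8 = u3
u2 ∨ u3 = u2
u8 ∧ u2 = u2
u2 ∨ u5 = u8
u8 ∨ u4 = u8
u5 ∧ u9 = u5
u3 ∨ u8 = u8
u5 ∨ u8 = u8
u8 ∧ u8 = u8
u2 ∧ u8 = u2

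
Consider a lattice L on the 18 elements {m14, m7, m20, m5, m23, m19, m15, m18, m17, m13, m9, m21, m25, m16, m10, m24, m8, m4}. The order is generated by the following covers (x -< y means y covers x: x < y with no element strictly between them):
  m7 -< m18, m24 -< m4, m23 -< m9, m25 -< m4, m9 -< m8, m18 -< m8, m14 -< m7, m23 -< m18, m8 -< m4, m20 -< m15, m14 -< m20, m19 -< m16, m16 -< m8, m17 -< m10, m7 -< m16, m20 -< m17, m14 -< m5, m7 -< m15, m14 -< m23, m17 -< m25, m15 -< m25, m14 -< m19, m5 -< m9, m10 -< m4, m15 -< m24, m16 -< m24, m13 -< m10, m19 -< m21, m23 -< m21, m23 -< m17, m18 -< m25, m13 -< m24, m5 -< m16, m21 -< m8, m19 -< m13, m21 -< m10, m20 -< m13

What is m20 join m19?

Common upper bounds of {m20, m19}: m10, m13, m24, m4.
The least among these is m13.

m13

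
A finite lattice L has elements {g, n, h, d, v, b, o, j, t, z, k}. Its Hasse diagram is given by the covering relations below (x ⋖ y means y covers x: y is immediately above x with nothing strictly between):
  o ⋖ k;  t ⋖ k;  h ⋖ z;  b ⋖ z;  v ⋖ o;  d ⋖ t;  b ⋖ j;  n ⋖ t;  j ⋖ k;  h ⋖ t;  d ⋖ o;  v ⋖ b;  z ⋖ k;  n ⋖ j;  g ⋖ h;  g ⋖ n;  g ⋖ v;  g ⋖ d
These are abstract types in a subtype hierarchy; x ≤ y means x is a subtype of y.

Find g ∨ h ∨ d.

t

Common upper bounds of {g, h, d}: k, t.
The least among these is t.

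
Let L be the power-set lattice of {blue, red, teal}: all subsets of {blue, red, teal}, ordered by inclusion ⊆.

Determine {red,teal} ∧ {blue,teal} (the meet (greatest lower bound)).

{teal}

Under ⊆, meet is intersection: {red,teal} ∩ {blue,teal} = {teal}.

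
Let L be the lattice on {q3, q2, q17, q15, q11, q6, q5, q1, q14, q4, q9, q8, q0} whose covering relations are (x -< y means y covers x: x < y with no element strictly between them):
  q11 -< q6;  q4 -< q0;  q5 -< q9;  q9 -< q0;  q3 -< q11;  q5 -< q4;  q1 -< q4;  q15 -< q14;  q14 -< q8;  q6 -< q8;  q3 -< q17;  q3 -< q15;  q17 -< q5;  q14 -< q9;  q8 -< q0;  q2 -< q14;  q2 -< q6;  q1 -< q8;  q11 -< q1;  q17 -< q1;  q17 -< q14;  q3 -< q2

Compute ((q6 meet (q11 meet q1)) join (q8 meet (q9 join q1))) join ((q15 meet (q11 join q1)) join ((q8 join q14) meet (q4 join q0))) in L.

q11 ∧ q1 = q11
q6 ∧ q11 = q11
q9 ∨ q1 = q0
q8 ∧ q0 = q8
q11 ∨ q8 = q8
q11 ∨ q1 = q1
q15 ∧ q1 = q3
q8 ∨ q14 = q8
q4 ∨ q0 = q0
q8 ∧ q0 = q8
q3 ∨ q8 = q8
q8 ∨ q8 = q8

q8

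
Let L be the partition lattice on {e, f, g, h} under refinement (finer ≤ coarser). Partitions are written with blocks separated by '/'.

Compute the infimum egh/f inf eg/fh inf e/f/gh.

The meet (common refinement) of egh/f, eg/fh, e/f/gh intersects blocks pairwise, giving e/f/g/h.

e/f/g/h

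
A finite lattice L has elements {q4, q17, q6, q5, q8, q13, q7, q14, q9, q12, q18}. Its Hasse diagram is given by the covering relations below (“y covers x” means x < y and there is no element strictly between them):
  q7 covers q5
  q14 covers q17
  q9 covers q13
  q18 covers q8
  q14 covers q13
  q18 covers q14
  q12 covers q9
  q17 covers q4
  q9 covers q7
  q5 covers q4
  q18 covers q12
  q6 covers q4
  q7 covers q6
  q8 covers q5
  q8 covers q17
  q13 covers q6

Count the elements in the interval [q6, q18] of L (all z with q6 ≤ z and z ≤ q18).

The interval [q6, q18] = {q12, q13, q14, q18, q6, q7, q9}, which has 7 elements.

7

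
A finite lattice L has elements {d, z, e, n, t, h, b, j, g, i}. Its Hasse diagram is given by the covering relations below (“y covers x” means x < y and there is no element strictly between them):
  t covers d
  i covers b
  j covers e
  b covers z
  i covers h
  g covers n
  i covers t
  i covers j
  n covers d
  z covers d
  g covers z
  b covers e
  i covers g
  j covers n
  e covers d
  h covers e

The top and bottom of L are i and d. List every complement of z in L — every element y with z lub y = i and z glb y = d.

Need y with z ∨ y = i and z ∧ y = d.
Checking each element gives: h, j, t.

h, j, t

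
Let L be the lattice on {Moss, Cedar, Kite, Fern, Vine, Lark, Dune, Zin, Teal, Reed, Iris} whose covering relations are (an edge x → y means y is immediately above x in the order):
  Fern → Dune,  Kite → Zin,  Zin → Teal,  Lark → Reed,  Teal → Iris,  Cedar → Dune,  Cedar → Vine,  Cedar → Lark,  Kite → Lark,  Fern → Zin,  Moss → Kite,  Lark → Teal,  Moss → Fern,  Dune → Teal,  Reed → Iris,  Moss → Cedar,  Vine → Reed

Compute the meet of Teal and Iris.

Common lower bounds of {Teal, Iris}: Cedar, Dune, Fern, Kite, Lark, Moss, Teal, Zin.
The greatest among these is Teal.

Teal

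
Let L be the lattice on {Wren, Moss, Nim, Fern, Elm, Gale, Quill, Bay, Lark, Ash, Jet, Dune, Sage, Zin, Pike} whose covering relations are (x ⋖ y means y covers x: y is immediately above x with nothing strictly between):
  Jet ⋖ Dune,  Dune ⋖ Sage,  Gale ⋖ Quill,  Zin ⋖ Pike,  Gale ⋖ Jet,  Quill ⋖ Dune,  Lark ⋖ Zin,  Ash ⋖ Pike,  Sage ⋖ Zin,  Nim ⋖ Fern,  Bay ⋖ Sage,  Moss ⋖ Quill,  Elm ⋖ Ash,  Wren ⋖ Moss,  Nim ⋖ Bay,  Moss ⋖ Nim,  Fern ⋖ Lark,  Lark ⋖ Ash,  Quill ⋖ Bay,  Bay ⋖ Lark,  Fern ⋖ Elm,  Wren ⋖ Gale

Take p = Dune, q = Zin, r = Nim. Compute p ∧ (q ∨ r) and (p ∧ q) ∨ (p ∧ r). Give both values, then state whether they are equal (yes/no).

Dune; Dune; yes

q ∨ r = Zin, so p ∧ (q ∨ r) = Dune ∧ Zin = Dune.
p ∧ q = Dune and p ∧ r = Moss, so (p ∧ q) ∨ (p ∧ r) = Dune ∨ Moss = Dune.
Equal: yes.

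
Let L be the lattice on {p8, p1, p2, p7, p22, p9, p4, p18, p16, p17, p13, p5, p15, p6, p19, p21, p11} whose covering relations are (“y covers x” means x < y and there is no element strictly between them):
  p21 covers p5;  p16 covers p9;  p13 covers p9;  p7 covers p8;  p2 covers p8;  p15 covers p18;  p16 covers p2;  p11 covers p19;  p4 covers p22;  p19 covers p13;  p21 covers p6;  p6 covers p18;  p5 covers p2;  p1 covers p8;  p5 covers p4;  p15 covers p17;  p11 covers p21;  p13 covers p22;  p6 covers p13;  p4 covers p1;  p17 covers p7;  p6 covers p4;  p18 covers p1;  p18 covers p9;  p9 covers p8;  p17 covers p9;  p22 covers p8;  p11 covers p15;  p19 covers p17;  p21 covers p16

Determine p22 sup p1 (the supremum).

Common upper bounds of {p22, p1}: p11, p21, p4, p5, p6.
The least among these is p4.

p4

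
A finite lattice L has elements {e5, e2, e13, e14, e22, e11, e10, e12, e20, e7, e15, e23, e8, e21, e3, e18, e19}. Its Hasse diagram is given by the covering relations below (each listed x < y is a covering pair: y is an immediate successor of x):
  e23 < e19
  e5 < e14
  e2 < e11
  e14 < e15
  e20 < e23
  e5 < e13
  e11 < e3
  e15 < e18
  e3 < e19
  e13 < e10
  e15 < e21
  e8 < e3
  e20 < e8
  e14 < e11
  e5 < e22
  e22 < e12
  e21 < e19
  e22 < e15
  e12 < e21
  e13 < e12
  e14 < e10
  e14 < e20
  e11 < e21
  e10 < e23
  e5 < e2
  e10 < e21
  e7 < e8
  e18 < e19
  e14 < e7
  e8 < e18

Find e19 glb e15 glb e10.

Common lower bounds of {e19, e15, e10}: e14, e5.
The greatest among these is e14.

e14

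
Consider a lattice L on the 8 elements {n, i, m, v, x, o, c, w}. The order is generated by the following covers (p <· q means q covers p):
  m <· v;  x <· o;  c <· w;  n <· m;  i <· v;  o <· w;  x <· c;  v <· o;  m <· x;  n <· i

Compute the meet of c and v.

Common lower bounds of {c, v}: m, n.
The greatest among these is m.

m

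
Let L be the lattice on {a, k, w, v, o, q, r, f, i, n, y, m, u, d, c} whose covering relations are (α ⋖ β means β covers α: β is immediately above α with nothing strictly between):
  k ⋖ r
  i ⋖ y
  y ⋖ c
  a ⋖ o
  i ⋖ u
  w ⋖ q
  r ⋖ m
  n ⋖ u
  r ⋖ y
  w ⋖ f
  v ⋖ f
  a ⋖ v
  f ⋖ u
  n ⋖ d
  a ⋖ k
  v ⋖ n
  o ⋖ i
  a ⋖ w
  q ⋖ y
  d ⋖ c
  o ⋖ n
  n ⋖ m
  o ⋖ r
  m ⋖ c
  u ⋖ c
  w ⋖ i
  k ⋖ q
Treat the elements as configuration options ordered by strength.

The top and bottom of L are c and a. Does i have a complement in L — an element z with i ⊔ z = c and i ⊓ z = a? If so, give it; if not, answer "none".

For every candidate z, either i ∨ z ≠ c or i ∧ z ≠ a; no complement exists.

none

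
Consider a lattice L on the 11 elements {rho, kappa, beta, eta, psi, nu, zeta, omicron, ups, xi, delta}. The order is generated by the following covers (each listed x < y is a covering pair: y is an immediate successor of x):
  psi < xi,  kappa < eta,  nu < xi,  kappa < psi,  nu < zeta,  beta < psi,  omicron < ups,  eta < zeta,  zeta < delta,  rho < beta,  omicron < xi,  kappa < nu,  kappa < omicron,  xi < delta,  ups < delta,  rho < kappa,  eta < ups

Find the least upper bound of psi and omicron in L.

xi

Common upper bounds of {psi, omicron}: delta, xi.
The least among these is xi.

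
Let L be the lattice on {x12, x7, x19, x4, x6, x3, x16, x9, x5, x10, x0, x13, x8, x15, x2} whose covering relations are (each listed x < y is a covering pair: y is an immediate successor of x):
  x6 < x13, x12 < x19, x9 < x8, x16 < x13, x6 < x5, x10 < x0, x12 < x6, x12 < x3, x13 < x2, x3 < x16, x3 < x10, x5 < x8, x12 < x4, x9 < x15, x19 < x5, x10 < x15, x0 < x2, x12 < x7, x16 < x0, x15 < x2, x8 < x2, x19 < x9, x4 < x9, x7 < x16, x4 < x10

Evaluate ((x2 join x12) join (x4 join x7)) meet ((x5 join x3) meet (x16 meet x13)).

x2 ∨ x12 = x2
x4 ∨ x7 = x0
x2 ∨ x0 = x2
x5 ∨ x3 = x2
x16 ∧ x13 = x16
x2 ∧ x16 = x16
x2 ∧ x16 = x16

x16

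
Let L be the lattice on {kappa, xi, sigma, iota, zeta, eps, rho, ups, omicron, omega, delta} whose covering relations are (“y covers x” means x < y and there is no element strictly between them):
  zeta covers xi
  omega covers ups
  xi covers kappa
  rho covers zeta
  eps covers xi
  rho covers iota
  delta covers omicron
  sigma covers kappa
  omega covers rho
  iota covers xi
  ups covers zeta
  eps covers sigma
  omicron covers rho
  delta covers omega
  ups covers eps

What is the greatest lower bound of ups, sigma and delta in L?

sigma

Common lower bounds of {ups, sigma, delta}: kappa, sigma.
The greatest among these is sigma.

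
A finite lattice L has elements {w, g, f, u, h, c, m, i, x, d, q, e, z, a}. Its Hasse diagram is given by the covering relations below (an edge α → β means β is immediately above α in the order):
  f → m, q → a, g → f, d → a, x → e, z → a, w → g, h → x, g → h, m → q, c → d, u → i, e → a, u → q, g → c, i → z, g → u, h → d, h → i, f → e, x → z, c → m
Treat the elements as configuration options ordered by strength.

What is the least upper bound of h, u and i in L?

Common upper bounds of {h, u, i}: a, i, z.
The least among these is i.

i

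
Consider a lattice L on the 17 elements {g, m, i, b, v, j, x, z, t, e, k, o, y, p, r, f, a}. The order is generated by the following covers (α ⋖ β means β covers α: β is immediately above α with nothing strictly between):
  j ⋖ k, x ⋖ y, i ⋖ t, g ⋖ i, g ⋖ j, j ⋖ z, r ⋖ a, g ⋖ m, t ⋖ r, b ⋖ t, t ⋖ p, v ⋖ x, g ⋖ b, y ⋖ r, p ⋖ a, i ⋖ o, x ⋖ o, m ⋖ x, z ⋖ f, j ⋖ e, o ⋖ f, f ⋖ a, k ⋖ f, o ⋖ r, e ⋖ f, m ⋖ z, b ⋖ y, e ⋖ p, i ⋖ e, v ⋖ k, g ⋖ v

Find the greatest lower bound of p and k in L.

j

Common lower bounds of {p, k}: g, j.
The greatest among these is j.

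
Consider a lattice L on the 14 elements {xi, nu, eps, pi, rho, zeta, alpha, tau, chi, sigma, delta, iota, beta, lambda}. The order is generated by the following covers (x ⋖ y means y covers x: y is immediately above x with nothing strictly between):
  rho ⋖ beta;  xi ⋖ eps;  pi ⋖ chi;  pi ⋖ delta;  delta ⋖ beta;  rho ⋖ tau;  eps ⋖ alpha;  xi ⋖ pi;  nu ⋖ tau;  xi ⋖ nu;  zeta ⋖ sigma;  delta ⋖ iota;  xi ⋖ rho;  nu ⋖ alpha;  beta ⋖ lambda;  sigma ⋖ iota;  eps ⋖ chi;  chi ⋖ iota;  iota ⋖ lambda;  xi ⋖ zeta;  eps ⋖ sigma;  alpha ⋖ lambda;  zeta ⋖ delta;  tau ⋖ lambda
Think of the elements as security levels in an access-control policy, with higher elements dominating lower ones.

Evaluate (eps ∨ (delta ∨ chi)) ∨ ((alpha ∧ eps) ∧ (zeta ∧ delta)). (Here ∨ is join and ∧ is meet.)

iota

delta ∨ chi = iota
eps ∨ iota = iota
alpha ∧ eps = eps
zeta ∧ delta = zeta
eps ∧ zeta = xi
iota ∨ xi = iota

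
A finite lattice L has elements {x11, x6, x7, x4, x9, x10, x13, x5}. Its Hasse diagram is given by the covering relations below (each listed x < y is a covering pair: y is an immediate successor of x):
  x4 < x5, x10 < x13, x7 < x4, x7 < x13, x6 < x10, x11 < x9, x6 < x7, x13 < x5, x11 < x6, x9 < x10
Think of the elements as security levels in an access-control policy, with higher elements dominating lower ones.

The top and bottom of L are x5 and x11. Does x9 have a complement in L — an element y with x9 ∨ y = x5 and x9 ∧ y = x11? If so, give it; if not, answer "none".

Need y with x9 ∨ y = x5 and x9 ∧ y = x11.
Checking each element gives: x4.

x4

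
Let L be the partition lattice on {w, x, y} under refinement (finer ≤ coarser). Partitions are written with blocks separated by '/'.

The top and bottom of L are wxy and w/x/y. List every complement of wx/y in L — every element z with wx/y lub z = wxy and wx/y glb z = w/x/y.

Need z with wx/y ∨ z = wxy and wx/y ∧ z = w/x/y.
Checking each element gives: w/xy, wy/x.

w/xy, wy/x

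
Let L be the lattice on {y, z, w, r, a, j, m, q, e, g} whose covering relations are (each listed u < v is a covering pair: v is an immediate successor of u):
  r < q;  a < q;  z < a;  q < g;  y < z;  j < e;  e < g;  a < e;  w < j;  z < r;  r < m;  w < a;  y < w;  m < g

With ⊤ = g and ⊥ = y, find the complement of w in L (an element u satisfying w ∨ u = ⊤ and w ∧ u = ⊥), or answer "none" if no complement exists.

m

Need u with w ∨ u = g and w ∧ u = y.
Checking each element gives: m.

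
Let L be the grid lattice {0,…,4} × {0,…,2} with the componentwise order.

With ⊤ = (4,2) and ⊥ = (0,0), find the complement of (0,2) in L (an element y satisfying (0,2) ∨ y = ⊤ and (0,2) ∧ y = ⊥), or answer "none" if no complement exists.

(4,0)

Need y with (0,2) ∨ y = (4,2) and (0,2) ∧ y = (0,0).
Checking each element gives: (4,0).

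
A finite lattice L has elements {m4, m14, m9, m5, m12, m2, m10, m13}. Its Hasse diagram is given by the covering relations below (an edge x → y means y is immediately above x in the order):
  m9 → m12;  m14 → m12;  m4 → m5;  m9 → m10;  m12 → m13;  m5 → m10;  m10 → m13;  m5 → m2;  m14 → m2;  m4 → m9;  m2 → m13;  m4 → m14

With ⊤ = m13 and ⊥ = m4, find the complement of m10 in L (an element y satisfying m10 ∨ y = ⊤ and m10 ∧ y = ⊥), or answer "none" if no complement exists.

m14

Need y with m10 ∨ y = m13 and m10 ∧ y = m4.
Checking each element gives: m14.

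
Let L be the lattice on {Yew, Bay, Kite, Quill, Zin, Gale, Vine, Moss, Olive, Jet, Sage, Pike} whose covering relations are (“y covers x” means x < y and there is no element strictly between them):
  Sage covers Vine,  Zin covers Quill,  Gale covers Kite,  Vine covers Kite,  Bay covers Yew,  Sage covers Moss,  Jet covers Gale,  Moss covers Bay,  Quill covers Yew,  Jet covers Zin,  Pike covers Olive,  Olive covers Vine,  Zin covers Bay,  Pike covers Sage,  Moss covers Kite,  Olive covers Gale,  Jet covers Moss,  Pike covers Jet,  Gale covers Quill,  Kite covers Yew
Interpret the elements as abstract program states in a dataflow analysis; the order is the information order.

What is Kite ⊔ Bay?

Common upper bounds of {Kite, Bay}: Jet, Moss, Pike, Sage.
The least among these is Moss.

Moss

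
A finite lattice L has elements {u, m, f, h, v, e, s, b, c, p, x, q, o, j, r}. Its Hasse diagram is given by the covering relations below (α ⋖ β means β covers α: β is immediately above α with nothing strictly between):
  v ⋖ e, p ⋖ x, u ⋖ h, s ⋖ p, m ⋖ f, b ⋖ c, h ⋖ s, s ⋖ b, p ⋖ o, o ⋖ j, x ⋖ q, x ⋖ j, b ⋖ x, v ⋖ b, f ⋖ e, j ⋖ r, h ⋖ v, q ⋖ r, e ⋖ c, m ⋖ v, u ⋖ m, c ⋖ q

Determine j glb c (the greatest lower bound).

b

Common lower bounds of {j, c}: b, h, m, s, u, v.
The greatest among these is b.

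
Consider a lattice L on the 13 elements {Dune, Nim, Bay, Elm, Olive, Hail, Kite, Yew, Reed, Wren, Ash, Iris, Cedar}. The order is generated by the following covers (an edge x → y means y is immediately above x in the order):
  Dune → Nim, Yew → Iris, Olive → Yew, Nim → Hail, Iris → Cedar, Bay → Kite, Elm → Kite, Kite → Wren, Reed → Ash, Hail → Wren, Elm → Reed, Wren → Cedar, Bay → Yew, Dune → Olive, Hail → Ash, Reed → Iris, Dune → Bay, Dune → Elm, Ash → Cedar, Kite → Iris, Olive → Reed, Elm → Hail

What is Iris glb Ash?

Reed

Common lower bounds of {Iris, Ash}: Dune, Elm, Olive, Reed.
The greatest among these is Reed.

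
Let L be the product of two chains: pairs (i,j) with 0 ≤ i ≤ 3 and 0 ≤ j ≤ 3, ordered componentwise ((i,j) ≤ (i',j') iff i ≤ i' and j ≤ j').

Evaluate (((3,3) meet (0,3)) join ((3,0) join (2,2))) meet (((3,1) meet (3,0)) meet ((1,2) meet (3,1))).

(3,3) ∧ (0,3) = (0,3)
(3,0) ∨ (2,2) = (3,2)
(0,3) ∨ (3,2) = (3,3)
(3,1) ∧ (3,0) = (3,0)
(1,2) ∧ (3,1) = (1,1)
(3,0) ∧ (1,1) = (1,0)
(3,3) ∧ (1,0) = (1,0)

(1,0)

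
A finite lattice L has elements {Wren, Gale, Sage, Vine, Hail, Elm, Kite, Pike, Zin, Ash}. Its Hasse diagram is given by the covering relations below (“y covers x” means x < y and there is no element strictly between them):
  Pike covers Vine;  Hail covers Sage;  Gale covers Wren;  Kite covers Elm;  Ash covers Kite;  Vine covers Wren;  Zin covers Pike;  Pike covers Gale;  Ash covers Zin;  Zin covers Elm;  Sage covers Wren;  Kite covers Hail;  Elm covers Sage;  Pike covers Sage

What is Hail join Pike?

Ash

Common upper bounds of {Hail, Pike}: Ash.
The least among these is Ash.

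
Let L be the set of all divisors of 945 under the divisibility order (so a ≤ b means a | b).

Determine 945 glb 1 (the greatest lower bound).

1

In the divisibility order, the meet is the greatest common divisor: gcd(945, 1) = 1.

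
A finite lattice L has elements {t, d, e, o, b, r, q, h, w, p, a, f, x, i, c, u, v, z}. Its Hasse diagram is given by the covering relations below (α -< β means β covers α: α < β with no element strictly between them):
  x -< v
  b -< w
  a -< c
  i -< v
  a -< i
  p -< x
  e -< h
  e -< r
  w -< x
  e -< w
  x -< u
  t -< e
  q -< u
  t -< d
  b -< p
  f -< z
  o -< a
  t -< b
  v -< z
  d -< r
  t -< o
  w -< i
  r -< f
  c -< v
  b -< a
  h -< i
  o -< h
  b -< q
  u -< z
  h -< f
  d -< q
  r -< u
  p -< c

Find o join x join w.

v

Common upper bounds of {o, x, w}: v, z.
The least among these is v.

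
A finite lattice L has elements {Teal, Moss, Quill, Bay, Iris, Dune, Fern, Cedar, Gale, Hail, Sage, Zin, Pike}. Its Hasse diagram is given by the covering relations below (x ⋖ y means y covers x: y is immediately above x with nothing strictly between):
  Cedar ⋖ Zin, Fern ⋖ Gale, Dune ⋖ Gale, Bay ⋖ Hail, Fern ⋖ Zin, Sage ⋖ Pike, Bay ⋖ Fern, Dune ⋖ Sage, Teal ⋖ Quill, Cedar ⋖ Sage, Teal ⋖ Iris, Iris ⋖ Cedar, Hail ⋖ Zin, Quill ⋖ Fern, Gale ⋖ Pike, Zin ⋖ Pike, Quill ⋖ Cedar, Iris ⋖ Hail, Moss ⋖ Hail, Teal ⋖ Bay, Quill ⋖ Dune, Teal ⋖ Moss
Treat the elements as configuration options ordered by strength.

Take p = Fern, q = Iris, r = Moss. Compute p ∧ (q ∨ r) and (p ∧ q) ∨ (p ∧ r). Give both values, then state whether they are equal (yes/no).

q ∨ r = Hail, so p ∧ (q ∨ r) = Fern ∧ Hail = Bay.
p ∧ q = Teal and p ∧ r = Teal, so (p ∧ q) ∨ (p ∧ r) = Teal ∨ Teal = Teal.
Equal: no.

Bay; Teal; no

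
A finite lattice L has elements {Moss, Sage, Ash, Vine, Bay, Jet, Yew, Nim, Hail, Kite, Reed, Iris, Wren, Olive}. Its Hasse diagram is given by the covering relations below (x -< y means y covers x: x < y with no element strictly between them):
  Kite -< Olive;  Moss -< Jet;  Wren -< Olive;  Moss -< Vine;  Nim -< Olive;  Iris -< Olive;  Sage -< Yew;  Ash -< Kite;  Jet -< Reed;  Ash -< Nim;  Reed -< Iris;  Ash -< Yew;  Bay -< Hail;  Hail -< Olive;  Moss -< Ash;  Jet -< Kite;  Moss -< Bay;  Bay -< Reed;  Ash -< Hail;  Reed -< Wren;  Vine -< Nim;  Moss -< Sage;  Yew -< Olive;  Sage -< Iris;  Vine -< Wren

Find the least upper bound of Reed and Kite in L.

Common upper bounds of {Reed, Kite}: Olive.
The least among these is Olive.

Olive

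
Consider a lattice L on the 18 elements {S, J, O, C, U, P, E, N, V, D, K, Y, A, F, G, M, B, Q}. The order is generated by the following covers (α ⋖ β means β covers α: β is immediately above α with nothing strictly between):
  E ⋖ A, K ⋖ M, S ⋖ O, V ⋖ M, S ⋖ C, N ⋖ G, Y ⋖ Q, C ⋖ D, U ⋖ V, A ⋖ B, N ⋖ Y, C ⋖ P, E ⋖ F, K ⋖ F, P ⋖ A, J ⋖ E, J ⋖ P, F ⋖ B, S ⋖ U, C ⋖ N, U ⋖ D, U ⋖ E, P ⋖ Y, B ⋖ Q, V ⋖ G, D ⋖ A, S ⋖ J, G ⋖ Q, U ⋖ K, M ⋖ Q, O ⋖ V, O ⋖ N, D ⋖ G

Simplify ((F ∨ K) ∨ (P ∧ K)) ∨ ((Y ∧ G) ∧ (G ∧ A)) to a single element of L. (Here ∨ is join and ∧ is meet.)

F ∨ K = F
P ∧ K = S
F ∨ S = F
Y ∧ G = N
G ∧ A = D
N ∧ D = C
F ∨ C = B

B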